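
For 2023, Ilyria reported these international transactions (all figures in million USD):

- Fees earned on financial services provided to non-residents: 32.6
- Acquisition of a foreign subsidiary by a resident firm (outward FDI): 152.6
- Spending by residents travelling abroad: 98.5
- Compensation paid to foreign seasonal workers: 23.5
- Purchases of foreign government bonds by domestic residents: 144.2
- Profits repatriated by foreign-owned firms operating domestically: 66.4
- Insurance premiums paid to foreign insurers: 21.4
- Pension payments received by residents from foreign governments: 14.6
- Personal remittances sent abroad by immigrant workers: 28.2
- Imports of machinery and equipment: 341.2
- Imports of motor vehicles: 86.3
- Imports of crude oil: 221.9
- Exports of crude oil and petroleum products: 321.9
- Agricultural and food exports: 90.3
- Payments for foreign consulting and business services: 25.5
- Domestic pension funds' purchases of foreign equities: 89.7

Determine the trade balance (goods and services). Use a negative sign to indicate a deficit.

-350.0

Goods: 90.3 - 86.3 - 221.9 + 321.9 - 341.2 = -237.2
Services: -21.4 - 25.5 - 98.5 + 32.6 = -112.8
Trade balance = -237.2 + (-112.8) = -350.0
(Excluded from the trade balance — financial account: acquisition of a foreign subsidiary by a resident firm (outward FDI) 152.6, purchases of foreign government bonds by domestic residents 144.2, domestic pension funds' purchases of foreign equities 89.7; primary income: compensation paid to foreign seasonal workers 23.5, profits repatriated by foreign-owned firms operating domestically 66.4; secondary income: pension payments received by residents from foreign governments 14.6, personal remittances sent abroad by immigrant workers 28.2.)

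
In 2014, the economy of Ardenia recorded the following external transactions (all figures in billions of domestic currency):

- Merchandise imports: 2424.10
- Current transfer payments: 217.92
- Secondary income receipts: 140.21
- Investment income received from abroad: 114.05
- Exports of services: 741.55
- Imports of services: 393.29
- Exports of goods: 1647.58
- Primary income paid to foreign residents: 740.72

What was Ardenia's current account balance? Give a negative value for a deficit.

-1132.64

Goods balance = 1647.58 - 2424.10 = -776.52
Services balance = 741.55 - 393.29 = 348.26
Trade balance (goods + services) = -776.52 + 348.26 = -428.26
Net primary income = 114.05 - 740.72 = -626.67
Net secondary income = 140.21 - 217.92 = -77.71
Current account = -428.26 + (-626.67) + (-77.71) = -1132.64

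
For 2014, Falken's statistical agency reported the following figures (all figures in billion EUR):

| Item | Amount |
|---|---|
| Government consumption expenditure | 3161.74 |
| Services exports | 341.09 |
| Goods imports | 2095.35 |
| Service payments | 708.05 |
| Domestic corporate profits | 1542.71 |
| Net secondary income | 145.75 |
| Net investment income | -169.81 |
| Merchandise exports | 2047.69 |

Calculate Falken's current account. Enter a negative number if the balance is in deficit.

-438.68

Goods balance = 2047.69 - 2095.35 = -47.66
Services balance = 341.09 - 708.05 = -366.96
Trade balance (goods + services) = -47.66 + (-366.96) = -414.62
Net primary income = -169.81
Net secondary income = 145.75
Current account = -414.62 + (-169.81) + 145.75 = -438.68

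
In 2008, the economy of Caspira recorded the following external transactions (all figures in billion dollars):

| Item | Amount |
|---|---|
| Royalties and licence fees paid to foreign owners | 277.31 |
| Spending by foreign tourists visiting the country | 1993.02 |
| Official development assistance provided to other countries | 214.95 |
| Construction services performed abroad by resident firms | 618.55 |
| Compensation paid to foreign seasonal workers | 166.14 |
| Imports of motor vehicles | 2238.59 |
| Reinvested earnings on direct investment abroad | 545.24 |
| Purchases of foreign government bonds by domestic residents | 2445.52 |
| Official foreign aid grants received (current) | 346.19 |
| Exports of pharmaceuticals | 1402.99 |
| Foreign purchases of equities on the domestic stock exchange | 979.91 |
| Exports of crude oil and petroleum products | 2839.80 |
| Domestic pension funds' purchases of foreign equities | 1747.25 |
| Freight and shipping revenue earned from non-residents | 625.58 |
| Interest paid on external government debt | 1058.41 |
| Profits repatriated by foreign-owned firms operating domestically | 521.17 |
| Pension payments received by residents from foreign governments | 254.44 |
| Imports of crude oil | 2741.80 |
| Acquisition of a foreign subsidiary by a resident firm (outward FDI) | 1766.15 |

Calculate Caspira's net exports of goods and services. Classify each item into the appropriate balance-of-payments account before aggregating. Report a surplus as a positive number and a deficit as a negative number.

2222.24

Goods: 2839.80 - 2238.59 - 2741.80 + 1402.99 = -737.60
Services: 1993.02 + 618.55 - 277.31 + 625.58 = 2959.84
Trade balance = -737.60 + 2959.84 = 2222.24
(Excluded from the trade balance — secondary income: official development assistance provided to other countries 214.95, official foreign aid grants received (current) 346.19, pension payments received by residents from foreign governments 254.44; primary income: compensation paid to foreign seasonal workers 166.14, reinvested earnings on direct investment abroad 545.24, interest paid on external government debt 1058.41, profits repatriated by foreign-owned firms operating domestically 521.17; financial account: purchases of foreign government bonds by domestic residents 2445.52, foreign purchases of equities on the domestic stock exchange 979.91, domestic pension funds' purchases of foreign equities 1747.25, acquisition of a foreign subsidiary by a resident firm (outward FDI) 1766.15.)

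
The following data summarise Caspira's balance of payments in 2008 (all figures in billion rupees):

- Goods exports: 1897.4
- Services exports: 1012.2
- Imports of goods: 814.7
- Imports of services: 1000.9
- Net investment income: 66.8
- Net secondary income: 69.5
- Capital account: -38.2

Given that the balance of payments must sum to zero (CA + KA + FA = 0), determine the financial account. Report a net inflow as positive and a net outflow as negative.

Goods balance = 1897.4 - 814.7 = 1082.7
Services balance = 1012.2 - 1000.9 = 11.3
Trade balance (goods + services) = 1082.7 + 11.3 = 1094.0
Net primary income = 66.8
Net secondary income = 69.5
Current account = 1094.0 + 66.8 + 69.5 = 1230.3
Financial account = -(1230.3 + (-38.2)) = -1192.1

-1192.1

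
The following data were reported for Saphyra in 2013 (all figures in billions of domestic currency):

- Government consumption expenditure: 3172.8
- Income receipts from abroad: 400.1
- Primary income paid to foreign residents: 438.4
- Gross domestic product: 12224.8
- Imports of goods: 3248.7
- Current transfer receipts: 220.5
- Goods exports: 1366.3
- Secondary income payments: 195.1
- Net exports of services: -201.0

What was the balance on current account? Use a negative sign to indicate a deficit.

-2096.3

Goods balance = 1366.3 - 3248.7 = -1882.4
Services balance = -201.0
Trade balance (goods + services) = -1882.4 + (-201.0) = -2083.4
Net primary income = 400.1 - 438.4 = -38.3
Net secondary income = 220.5 - 195.1 = 25.4
Current account = -2083.4 + (-38.3) + 25.4 = -2096.3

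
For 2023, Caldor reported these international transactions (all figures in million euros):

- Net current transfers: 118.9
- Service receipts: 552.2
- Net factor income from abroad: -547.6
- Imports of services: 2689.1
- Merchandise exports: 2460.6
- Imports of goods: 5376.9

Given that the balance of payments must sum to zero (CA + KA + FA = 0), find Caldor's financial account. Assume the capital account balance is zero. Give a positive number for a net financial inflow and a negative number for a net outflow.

5481.9

Goods balance = 2460.6 - 5376.9 = -2916.3
Services balance = 552.2 - 2689.1 = -2136.9
Trade balance (goods + services) = -2916.3 + (-2136.9) = -5053.2
Net primary income = -547.6
Net secondary income = 118.9
Current account = -5053.2 + (-547.6) + 118.9 = -5481.9
Financial account = -(-5481.9) = 5481.9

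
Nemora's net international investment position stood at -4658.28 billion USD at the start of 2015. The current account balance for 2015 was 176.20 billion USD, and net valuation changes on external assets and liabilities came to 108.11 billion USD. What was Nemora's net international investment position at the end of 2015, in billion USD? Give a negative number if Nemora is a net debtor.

Change in NIIP = current account + net valuation change = 176.20 + 108.11 = 284.31
End-of-year NIIP = -4658.28 + 284.31 = -4373.97

-4373.97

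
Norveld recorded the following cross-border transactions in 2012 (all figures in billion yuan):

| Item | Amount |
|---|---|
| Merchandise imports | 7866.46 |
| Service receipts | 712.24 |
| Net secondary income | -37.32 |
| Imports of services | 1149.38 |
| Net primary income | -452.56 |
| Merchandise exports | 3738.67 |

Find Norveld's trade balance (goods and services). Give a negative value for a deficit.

-4564.93

Goods balance = 3738.67 - 7866.46 = -4127.79
Services balance = 712.24 - 1149.38 = -437.14
Trade balance (goods + services) = -4127.79 + (-437.14) = -4564.93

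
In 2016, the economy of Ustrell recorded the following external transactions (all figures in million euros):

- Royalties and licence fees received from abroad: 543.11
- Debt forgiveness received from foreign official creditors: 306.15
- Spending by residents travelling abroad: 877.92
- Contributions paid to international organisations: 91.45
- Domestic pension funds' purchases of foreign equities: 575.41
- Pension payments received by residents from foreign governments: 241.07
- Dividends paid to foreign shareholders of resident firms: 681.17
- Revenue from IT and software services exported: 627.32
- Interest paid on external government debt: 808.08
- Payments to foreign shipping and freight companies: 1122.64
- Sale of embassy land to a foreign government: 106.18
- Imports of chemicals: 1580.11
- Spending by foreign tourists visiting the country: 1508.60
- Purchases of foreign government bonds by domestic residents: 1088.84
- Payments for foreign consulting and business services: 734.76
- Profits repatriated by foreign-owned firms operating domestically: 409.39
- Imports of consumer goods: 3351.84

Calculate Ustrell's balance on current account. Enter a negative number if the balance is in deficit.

-6737.26

Goods: -3351.84 - 1580.11 = -4931.95
Services: -1122.64 + 627.32 - 877.92 + 543.11 + 1508.60 - 734.76 = -56.29
Primary income: -681.17 - 808.08 - 409.39 = -1898.64
Secondary income: -91.45 + 241.07 = 149.62
Current account = (-4931.95) + (-56.29) + (-1898.64) + 149.62 = -6737.26
(Excluded from the current account — capital account: debt forgiveness received from foreign official creditors 306.15, sale of embassy land to a foreign government 106.18; financial account: domestic pension funds' purchases of foreign equities 575.41, purchases of foreign government bonds by domestic residents 1088.84.)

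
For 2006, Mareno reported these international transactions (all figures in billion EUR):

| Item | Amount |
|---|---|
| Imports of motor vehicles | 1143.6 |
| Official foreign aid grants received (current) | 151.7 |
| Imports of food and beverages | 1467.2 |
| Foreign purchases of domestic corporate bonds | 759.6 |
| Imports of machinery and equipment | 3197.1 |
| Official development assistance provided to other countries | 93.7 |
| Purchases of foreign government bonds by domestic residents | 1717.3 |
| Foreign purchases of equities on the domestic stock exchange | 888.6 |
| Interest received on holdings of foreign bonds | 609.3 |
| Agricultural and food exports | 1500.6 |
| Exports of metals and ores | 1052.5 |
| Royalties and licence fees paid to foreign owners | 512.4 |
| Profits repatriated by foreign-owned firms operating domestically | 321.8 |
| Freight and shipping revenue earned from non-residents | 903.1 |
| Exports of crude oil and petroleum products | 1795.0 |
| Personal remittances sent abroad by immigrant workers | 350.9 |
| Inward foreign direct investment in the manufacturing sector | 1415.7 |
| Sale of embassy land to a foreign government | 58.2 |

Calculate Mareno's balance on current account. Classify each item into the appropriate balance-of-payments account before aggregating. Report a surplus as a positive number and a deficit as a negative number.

-1074.5

Goods: 1795.0 - 3197.1 + 1500.6 - 1467.2 - 1143.6 + 1052.5 = -1459.8
Services: 903.1 - 512.4 = 390.7
Primary income: 609.3 - 321.8 = 287.5
Secondary income: 151.7 - 93.7 - 350.9 = -292.9
Current account = (-1459.8) + 390.7 + 287.5 + (-292.9) = -1074.5
(Excluded from the current account — financial account: foreign purchases of domestic corporate bonds 759.6, purchases of foreign government bonds by domestic residents 1717.3, foreign purchases of equities on the domestic stock exchange 888.6, inward foreign direct investment in the manufacturing sector 1415.7; capital account: sale of embassy land to a foreign government 58.2.)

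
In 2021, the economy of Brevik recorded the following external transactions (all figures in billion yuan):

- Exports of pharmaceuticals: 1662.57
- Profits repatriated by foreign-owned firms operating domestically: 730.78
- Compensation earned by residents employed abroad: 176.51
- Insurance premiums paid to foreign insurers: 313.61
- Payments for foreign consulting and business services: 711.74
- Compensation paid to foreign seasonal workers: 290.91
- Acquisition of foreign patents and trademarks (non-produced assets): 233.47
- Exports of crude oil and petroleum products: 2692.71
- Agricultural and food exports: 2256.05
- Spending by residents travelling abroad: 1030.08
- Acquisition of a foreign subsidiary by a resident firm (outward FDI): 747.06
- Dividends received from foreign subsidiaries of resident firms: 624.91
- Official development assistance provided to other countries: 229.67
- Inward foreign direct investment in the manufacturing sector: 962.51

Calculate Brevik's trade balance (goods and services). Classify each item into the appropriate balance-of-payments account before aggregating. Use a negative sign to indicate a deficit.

4555.90

Goods: 2692.71 + 2256.05 + 1662.57 = 6611.33
Services: -711.74 - 1030.08 - 313.61 = -2055.43
Trade balance = 6611.33 + (-2055.43) = 4555.90
(Excluded from the trade balance — primary income: profits repatriated by foreign-owned firms operating domestically 730.78, compensation earned by residents employed abroad 176.51, compensation paid to foreign seasonal workers 290.91, dividends received from foreign subsidiaries of resident firms 624.91; capital account: acquisition of foreign patents and trademarks (non-produced assets) 233.47; financial account: acquisition of a foreign subsidiary by a resident firm (outward FDI) 747.06, inward foreign direct investment in the manufacturing sector 962.51; secondary income: official development assistance provided to other countries 229.67.)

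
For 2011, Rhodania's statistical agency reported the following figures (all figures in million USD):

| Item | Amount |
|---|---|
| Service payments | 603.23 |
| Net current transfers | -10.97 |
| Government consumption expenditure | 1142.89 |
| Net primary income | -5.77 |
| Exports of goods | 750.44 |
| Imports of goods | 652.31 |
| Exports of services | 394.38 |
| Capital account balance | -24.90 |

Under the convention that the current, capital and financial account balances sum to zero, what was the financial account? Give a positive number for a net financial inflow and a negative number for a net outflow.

152.36

Goods balance = 750.44 - 652.31 = 98.13
Services balance = 394.38 - 603.23 = -208.85
Trade balance (goods + services) = 98.13 + (-208.85) = -110.72
Net primary income = -5.77
Net secondary income = -10.97
Current account = -110.72 + (-5.77) + (-10.97) = -127.46
Financial account = -(-127.46 + (-24.90)) = 152.36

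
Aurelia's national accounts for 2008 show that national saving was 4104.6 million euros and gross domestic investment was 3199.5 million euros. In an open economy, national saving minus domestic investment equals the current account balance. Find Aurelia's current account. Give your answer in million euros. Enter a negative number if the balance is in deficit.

905.1

S - I = CA (net lending to the rest of the world).
CA = S - I = 4104.6 - 3199.5 = 905.1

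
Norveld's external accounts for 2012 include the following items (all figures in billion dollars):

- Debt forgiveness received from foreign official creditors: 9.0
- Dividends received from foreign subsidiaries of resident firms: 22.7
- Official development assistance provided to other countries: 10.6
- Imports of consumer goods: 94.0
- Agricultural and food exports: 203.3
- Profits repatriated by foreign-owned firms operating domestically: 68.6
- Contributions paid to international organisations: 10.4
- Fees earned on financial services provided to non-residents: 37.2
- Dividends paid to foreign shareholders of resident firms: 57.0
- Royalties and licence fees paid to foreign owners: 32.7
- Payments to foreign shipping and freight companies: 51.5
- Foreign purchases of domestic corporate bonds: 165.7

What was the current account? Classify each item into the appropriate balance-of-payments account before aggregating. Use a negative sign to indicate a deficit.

-61.6

Goods: -94.0 + 203.3 = 109.3
Services: -32.7 - 51.5 + 37.2 = -47.0
Primary income: 22.7 - 57.0 - 68.6 = -102.9
Secondary income: -10.4 - 10.6 = -21.0
Current account = 109.3 + (-47.0) + (-102.9) + (-21.0) = -61.6
(Excluded from the current account — capital account: debt forgiveness received from foreign official creditors 9.0; financial account: foreign purchases of domestic corporate bonds 165.7.)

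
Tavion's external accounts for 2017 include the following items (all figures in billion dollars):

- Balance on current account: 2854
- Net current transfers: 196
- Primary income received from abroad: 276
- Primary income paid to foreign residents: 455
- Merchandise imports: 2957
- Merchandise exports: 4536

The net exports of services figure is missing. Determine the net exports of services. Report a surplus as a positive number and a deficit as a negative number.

Current account = goods balance + services balance + net primary income + net secondary income
Sum of the known components = 1596
Net exports of services = CA - (known components) = 2854 - 1596 = 1258

1258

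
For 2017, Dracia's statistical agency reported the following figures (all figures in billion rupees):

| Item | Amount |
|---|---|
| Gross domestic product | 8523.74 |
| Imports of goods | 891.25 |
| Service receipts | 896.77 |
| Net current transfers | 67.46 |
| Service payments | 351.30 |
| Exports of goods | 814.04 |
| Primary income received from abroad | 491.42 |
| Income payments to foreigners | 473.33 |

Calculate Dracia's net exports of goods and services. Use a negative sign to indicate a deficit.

468.26

Goods balance = 814.04 - 891.25 = -77.21
Services balance = 896.77 - 351.30 = 545.47
Trade balance (goods + services) = -77.21 + 545.47 = 468.26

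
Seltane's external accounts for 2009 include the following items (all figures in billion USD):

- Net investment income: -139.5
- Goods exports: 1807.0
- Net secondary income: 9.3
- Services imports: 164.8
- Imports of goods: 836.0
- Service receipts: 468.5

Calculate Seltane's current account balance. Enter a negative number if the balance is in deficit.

Goods balance = 1807.0 - 836.0 = 971.0
Services balance = 468.5 - 164.8 = 303.7
Trade balance (goods + services) = 971.0 + 303.7 = 1274.7
Net primary income = -139.5
Net secondary income = 9.3
Current account = 1274.7 + (-139.5) + 9.3 = 1144.5

1144.5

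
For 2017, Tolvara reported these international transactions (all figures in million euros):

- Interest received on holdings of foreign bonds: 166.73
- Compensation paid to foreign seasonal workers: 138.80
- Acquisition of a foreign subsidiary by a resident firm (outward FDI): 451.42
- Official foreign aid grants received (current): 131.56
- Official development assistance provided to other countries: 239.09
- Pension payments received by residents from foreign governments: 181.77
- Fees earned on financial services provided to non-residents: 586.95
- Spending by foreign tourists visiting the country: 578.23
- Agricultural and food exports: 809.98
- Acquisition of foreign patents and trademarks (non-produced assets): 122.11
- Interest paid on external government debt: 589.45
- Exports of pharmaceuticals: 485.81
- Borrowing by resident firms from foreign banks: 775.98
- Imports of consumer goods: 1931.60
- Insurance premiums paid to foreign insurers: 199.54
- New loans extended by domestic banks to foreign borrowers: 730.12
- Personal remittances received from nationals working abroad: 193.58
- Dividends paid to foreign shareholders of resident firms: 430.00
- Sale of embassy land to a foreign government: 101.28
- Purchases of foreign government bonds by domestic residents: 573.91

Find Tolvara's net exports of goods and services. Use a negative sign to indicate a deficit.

Goods: -1931.60 + 809.98 + 485.81 = -635.81
Services: 578.23 + 586.95 - 199.54 = 965.64
Trade balance = -635.81 + 965.64 = 329.83
(Excluded from the trade balance — primary income: interest received on holdings of foreign bonds 166.73, compensation paid to foreign seasonal workers 138.80, interest paid on external government debt 589.45, dividends paid to foreign shareholders of resident firms 430.00; financial account: acquisition of a foreign subsidiary by a resident firm (outward FDI) 451.42, borrowing by resident firms from foreign banks 775.98, new loans extended by domestic banks to foreign borrowers 730.12, purchases of foreign government bonds by domestic residents 573.91; secondary income: official foreign aid grants received (current) 131.56, official development assistance provided to other countries 239.09, pension payments received by residents from foreign governments 181.77, personal remittances received from nationals working abroad 193.58; capital account: acquisition of foreign patents and trademarks (non-produced assets) 122.11, sale of embassy land to a foreign government 101.28.)

329.83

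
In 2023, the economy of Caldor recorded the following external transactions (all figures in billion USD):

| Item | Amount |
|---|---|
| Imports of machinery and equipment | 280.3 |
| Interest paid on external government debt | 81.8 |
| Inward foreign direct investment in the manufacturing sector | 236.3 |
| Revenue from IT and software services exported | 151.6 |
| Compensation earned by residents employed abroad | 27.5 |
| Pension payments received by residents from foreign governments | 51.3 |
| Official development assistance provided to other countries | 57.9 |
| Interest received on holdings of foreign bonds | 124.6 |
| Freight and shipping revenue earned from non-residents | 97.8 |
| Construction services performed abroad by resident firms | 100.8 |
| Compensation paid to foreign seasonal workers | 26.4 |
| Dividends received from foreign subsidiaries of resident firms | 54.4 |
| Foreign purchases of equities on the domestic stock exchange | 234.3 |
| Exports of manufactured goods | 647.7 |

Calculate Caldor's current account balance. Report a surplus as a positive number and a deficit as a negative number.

809.3

Goods: -280.3 + 647.7 = 367.4
Services: 151.6 + 100.8 + 97.8 = 350.2
Primary income: 27.5 + 54.4 - 26.4 - 81.8 + 124.6 = 98.3
Secondary income: -57.9 + 51.3 = -6.6
Current account = 367.4 + 350.2 + 98.3 + (-6.6) = 809.3
(Excluded from the current account — financial account: inward foreign direct investment in the manufacturing sector 236.3, foreign purchases of equities on the domestic stock exchange 234.3.)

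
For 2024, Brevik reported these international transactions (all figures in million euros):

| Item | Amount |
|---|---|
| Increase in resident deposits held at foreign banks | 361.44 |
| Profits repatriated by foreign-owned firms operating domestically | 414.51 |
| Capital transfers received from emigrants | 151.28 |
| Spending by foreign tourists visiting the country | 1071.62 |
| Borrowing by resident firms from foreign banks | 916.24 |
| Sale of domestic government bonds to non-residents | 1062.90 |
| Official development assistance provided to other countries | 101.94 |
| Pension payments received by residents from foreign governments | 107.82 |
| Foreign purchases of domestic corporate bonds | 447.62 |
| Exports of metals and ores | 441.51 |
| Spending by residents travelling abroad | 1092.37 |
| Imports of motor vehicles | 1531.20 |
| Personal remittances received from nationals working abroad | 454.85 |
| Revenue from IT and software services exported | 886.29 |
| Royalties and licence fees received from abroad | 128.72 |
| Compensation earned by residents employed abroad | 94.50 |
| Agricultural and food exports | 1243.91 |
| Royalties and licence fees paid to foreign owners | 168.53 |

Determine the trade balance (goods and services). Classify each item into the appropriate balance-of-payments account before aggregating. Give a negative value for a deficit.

979.95

Goods: 1243.91 + 441.51 - 1531.20 = 154.22
Services: -1092.37 + 1071.62 + 886.29 - 168.53 + 128.72 = 825.73
Trade balance = 154.22 + 825.73 = 979.95
(Excluded from the trade balance — financial account: increase in resident deposits held at foreign banks 361.44, borrowing by resident firms from foreign banks 916.24, sale of domestic government bonds to non-residents 1062.90, foreign purchases of domestic corporate bonds 447.62; primary income: profits repatriated by foreign-owned firms operating domestically 414.51, compensation earned by residents employed abroad 94.50; capital account: capital transfers received from emigrants 151.28; secondary income: official development assistance provided to other countries 101.94, pension payments received by residents from foreign governments 107.82, personal remittances received from nationals working abroad 454.85.)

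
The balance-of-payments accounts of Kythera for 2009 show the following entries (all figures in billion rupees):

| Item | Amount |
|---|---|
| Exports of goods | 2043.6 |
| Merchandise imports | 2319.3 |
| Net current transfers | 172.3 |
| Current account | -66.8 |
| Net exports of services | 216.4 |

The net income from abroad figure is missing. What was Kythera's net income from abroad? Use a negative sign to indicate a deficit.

Current account = goods balance + services balance + net primary income + net secondary income
Sum of the known components = 113.0
Net income from abroad = CA - (known components) = -66.8 - 113.0 = -179.8

-179.8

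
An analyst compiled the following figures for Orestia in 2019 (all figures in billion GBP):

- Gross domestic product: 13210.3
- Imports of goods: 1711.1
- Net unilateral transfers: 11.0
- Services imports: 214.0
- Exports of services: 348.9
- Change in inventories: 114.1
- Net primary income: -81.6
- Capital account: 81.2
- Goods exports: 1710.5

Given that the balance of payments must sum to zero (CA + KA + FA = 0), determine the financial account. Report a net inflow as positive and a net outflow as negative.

Goods balance = 1710.5 - 1711.1 = -0.6
Services balance = 348.9 - 214.0 = 134.9
Trade balance (goods + services) = -0.6 + 134.9 = 134.3
Net primary income = -81.6
Net secondary income = 11.0
Current account = 134.3 + (-81.6) + 11.0 = 63.7
Financial account = -(63.7 + 81.2) = -144.9

-144.9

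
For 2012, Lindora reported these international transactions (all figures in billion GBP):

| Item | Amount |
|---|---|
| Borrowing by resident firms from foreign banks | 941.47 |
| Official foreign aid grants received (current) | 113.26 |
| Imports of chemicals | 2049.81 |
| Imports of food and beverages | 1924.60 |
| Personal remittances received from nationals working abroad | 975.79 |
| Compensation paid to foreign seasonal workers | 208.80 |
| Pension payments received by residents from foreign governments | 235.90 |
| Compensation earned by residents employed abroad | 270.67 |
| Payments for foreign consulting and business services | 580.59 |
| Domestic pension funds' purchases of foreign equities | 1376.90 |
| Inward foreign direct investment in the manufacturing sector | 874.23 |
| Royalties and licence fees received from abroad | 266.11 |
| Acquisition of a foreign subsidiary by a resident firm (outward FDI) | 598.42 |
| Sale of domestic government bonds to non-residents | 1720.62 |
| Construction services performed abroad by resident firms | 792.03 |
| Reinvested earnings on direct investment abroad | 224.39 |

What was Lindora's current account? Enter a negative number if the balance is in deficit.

Goods: -1924.60 - 2049.81 = -3974.41
Services: -580.59 + 792.03 + 266.11 = 477.55
Primary income: 270.67 + 224.39 - 208.80 = 286.26
Secondary income: 113.26 + 975.79 + 235.90 = 1324.95
Current account = (-3974.41) + 477.55 + 286.26 + 1324.95 = -1885.65
(Excluded from the current account — financial account: borrowing by resident firms from foreign banks 941.47, domestic pension funds' purchases of foreign equities 1376.90, inward foreign direct investment in the manufacturing sector 874.23, acquisition of a foreign subsidiary by a resident firm (outward FDI) 598.42, sale of domestic government bonds to non-residents 1720.62.)

-1885.65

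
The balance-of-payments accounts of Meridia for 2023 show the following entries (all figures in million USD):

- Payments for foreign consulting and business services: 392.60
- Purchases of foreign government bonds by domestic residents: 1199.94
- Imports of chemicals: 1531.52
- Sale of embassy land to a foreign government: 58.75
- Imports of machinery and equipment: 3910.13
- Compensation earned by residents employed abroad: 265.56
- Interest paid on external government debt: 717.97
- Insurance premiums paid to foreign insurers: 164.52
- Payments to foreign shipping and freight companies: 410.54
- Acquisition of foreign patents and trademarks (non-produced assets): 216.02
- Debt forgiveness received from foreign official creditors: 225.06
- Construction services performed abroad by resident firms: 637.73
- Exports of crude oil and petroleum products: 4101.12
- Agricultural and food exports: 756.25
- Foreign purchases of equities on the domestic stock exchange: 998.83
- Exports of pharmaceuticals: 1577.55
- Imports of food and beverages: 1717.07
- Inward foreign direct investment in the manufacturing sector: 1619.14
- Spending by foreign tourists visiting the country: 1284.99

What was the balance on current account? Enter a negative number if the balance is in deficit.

Goods: -1717.07 - 3910.13 + 1577.55 - 1531.52 + 756.25 + 4101.12 = -723.80
Services: 637.73 - 164.52 + 1284.99 - 392.60 - 410.54 = 955.06
Primary income: 265.56 - 717.97 = -452.41
Current account = (-723.80) + 955.06 + (-452.41) = -221.15
(Excluded from the current account — financial account: purchases of foreign government bonds by domestic residents 1199.94, foreign purchases of equities on the domestic stock exchange 998.83, inward foreign direct investment in the manufacturing sector 1619.14; capital account: sale of embassy land to a foreign government 58.75, acquisition of foreign patents and trademarks (non-produced assets) 216.02, debt forgiveness received from foreign official creditors 225.06.)

-221.15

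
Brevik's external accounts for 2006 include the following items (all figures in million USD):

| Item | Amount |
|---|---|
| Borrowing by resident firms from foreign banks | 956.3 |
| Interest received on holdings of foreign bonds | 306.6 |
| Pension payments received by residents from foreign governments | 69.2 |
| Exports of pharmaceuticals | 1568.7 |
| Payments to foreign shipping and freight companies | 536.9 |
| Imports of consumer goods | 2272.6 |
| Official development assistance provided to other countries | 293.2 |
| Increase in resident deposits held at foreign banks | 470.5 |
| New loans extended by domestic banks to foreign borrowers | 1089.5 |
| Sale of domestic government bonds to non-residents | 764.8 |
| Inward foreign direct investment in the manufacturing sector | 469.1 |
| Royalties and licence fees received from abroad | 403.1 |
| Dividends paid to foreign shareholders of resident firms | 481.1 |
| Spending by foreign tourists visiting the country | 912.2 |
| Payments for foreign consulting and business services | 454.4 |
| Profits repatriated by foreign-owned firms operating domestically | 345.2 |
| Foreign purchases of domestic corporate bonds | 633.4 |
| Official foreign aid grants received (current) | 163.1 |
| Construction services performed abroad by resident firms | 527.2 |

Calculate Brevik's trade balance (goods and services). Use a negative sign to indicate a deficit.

Goods: -2272.6 + 1568.7 = -703.9
Services: -454.4 + 527.2 + 912.2 + 403.1 - 536.9 = 851.2
Trade balance = -703.9 + 851.2 = 147.3
(Excluded from the trade balance — financial account: borrowing by resident firms from foreign banks 956.3, increase in resident deposits held at foreign banks 470.5, new loans extended by domestic banks to foreign borrowers 1089.5, sale of domestic government bonds to non-residents 764.8, inward foreign direct investment in the manufacturing sector 469.1, foreign purchases of domestic corporate bonds 633.4; primary income: interest received on holdings of foreign bonds 306.6, dividends paid to foreign shareholders of resident firms 481.1, profits repatriated by foreign-owned firms operating domestically 345.2; secondary income: pension payments received by residents from foreign governments 69.2, official development assistance provided to other countries 293.2, official foreign aid grants received (current) 163.1.)

147.3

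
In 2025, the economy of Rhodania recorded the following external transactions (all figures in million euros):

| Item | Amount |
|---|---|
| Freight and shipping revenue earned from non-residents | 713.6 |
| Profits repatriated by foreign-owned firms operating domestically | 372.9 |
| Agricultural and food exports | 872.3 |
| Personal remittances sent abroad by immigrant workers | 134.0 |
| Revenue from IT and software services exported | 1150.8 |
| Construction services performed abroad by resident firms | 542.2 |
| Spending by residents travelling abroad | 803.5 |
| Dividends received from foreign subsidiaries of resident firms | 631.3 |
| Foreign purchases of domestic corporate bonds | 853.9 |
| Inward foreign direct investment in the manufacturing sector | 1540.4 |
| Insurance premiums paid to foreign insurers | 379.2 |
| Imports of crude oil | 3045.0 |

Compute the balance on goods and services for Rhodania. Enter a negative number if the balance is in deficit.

Goods: -3045.0 + 872.3 = -2172.7
Services: 1150.8 + 713.6 - 379.2 - 803.5 + 542.2 = 1223.9
Trade balance = -2172.7 + 1223.9 = -948.8
(Excluded from the trade balance — primary income: profits repatriated by foreign-owned firms operating domestically 372.9, dividends received from foreign subsidiaries of resident firms 631.3; secondary income: personal remittances sent abroad by immigrant workers 134.0; financial account: foreign purchases of domestic corporate bonds 853.9, inward foreign direct investment in the manufacturing sector 1540.4.)

-948.8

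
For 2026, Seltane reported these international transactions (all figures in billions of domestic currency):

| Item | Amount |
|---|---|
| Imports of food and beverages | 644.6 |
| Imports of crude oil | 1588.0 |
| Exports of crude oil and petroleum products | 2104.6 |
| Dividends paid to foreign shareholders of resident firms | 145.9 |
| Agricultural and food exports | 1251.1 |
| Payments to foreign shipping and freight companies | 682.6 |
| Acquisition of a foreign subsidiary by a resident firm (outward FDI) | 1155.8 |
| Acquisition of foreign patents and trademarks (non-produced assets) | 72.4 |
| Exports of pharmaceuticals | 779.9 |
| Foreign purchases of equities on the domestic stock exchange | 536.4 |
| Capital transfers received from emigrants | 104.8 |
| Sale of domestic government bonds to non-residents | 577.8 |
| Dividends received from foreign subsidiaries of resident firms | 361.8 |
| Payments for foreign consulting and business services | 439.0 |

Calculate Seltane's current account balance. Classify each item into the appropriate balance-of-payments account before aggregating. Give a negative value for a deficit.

Goods: -644.6 + 779.9 + 1251.1 + 2104.6 - 1588.0 = 1903.0
Services: -682.6 - 439.0 = -1121.6
Primary income: -145.9 + 361.8 = 215.9
Current account = 1903.0 + (-1121.6) + 215.9 = 997.3
(Excluded from the current account — financial account: acquisition of a foreign subsidiary by a resident firm (outward FDI) 1155.8, foreign purchases of equities on the domestic stock exchange 536.4, sale of domestic government bonds to non-residents 577.8; capital account: acquisition of foreign patents and trademarks (non-produced assets) 72.4, capital transfers received from emigrants 104.8.)

997.3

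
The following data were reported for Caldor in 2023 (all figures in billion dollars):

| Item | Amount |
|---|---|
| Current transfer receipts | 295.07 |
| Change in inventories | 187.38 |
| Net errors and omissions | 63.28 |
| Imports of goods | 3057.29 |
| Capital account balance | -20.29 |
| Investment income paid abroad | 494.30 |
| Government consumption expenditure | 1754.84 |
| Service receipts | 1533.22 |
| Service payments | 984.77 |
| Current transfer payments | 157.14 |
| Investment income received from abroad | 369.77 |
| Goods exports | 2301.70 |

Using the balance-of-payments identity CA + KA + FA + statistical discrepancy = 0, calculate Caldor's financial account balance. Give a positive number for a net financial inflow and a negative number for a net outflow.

150.75

Goods balance = 2301.70 - 3057.29 = -755.59
Services balance = 1533.22 - 984.77 = 548.45
Trade balance (goods + services) = -755.59 + 548.45 = -207.14
Net primary income = 369.77 - 494.30 = -124.53
Net secondary income = 295.07 - 157.14 = 137.93
Current account = -207.14 + (-124.53) + 137.93 = -193.74
Financial account = -(-193.74 + (-20.29) + 63.28) = 150.75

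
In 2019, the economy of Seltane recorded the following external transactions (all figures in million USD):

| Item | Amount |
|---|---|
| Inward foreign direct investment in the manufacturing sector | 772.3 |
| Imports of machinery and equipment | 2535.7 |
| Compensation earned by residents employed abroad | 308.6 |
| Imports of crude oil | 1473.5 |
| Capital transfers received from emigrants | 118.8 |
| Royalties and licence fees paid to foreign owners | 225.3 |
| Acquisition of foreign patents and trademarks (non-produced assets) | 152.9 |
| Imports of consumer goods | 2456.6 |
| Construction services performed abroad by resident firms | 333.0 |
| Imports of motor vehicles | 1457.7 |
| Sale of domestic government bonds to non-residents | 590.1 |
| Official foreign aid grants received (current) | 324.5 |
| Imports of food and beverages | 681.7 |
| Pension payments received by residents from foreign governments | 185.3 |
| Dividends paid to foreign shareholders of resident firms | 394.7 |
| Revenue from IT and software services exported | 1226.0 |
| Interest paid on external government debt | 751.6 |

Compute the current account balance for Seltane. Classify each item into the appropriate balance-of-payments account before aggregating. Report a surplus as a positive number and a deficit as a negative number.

-7599.4

Goods: -1457.7 - 2456.6 - 681.7 - 1473.5 - 2535.7 = -8605.2
Services: -225.3 + 1226.0 + 333.0 = 1333.7
Primary income: 308.6 - 394.7 - 751.6 = -837.7
Secondary income: 185.3 + 324.5 = 509.8
Current account = (-8605.2) + 1333.7 + (-837.7) + 509.8 = -7599.4
(Excluded from the current account — financial account: inward foreign direct investment in the manufacturing sector 772.3, sale of domestic government bonds to non-residents 590.1; capital account: capital transfers received from emigrants 118.8, acquisition of foreign patents and trademarks (non-produced assets) 152.9.)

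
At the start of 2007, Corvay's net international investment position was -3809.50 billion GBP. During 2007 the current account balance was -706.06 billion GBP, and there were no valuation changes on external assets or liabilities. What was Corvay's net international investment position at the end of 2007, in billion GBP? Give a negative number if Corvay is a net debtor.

With no valuation effects, change in NIIP = current account = -706.06
End-of-year NIIP = -3809.50 + (-706.06) = -4515.56

-4515.56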